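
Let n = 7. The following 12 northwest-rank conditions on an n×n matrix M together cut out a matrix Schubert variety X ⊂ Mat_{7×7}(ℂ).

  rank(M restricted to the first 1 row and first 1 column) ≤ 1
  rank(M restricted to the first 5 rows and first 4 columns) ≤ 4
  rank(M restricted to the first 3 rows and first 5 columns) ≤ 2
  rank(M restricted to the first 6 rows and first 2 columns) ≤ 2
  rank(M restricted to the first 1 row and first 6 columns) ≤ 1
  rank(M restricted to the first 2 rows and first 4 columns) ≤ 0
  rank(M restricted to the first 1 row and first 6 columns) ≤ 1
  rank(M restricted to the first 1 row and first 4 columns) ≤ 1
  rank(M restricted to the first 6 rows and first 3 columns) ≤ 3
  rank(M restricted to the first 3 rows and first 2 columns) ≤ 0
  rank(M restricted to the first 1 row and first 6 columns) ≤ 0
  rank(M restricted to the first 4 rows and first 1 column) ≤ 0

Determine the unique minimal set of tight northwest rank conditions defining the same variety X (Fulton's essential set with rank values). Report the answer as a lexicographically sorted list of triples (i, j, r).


Recovering R(i,j) via the rank-extension bound from the 12 conditions:

  row 1: 0 | 0 | 0 | 0 | 0 | 0 | 1
  row 2: 0 | 0 | 0 | 0 | 1 | 1 | 2
  row 3: 0 | 0 | 1 | 1 | 2 | 2 | 3
  row 4: 0 | 1 | 2 | 2 | 3 | 3 | 4
  row 5: 1 | 2 | 3 | 3 | 4 | 4 | 5
  row 6: 1 | 2 | 3 | 4 | 5 | 5 | 6
  row 7: 1 | 2 | 3 | 4 | 5 | 6 | 7

hence w(1..7) = (7, 5, 3, 2, 1, 4, 6).

Fulton essential set (4 of the 13 Rothe cells):

[(1, 6, 0), (2, 4, 0), (3, 2, 0), (4, 1, 0)]


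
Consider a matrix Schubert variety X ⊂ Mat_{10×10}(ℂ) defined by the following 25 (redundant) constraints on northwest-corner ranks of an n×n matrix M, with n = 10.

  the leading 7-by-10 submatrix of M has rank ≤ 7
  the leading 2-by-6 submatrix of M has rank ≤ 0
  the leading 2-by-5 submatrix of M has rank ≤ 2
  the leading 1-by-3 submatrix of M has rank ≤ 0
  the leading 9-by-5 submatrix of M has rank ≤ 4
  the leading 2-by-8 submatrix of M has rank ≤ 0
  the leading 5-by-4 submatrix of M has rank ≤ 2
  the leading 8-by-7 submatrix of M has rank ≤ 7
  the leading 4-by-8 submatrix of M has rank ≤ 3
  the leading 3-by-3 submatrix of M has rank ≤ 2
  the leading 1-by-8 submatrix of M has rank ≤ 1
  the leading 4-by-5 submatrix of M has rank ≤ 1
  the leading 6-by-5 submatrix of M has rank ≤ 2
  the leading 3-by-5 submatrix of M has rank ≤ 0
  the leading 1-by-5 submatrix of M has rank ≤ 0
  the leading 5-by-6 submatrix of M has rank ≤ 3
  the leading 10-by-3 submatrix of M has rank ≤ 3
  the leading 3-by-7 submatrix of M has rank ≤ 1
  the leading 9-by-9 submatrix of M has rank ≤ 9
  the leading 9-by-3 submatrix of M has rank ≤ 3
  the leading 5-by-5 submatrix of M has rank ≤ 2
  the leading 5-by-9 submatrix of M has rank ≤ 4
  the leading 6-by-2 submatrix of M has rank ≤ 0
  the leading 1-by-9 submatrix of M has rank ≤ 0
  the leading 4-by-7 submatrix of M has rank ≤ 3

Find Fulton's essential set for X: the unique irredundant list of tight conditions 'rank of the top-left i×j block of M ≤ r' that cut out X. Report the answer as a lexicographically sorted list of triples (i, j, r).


Rank table r_w(10×10) implied by the 25 constraints:

  row 1: 0 0 0 0 0 0 0 0 0 1
  row 2: 0 0 0 0 0 0 0 0 1 2
  row 3: 0 0 0 0 0 1 1 1 2 3
  row 4: 0 0 1 1 1 2 2 2 3 4
  row 5: 0 0 1 2 2 3 3 3 4 5
  row 6: 0 0 1 2 2 3 4 4 5 6
  row 7: 1 1 2 3 3 4 5 5 6 7
  row 8: 1 2 3 4 4 5 6 6 7 8
  row 9: 1 2 3 4 4 5 6 7 8 9
  row 10: 1 2 3 4 5 6 7 8 9 10

the unique w with this rank table is (10, 9, 6, 3, 4, 7, 1, 2, 8, 5).

|D(w)|=30, |Ess(w)|=6:

[(1, 9, 0), (2, 8, 0), (3, 5, 0), (6, 2, 0), (6, 5, 2), (9, 5, 4)]


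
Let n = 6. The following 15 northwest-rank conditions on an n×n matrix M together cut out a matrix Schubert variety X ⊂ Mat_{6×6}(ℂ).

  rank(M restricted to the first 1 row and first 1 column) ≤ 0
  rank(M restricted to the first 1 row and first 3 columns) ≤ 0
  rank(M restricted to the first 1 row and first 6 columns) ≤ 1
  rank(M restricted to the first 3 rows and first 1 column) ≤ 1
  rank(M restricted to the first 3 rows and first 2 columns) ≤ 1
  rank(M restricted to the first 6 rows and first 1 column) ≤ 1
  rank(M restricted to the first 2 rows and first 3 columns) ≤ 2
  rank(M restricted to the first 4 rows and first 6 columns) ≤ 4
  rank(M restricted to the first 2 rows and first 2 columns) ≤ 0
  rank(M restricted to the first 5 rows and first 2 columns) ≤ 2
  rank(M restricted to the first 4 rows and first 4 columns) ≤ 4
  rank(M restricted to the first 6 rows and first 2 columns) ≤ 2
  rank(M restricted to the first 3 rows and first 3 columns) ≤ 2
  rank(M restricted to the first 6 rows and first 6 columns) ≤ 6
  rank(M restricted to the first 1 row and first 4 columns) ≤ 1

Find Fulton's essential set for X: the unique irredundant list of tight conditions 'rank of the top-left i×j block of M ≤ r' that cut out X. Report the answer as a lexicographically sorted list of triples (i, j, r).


Reconstructing r_w from the 15 given conditions:

  i=1: 0, 0, 0, 1, 1, 1
  i=2: 0, 0, 1, 2, 2, 2
  i=3: 1, 1, 2, 3, 3, 3
  i=4: 1, 2, 3, 4, 4, 4
  i=5: 1, 2, 3, 4, 5, 5
  i=6: 1, 2, 3, 4, 5, 6

the unique w with this rank table is (4, 3, 1, 2, 5, 6).

2 SE-corners of the 5-cell Rothe diagram give Ess(w):

[(1, 3, 0), (2, 2, 0)]


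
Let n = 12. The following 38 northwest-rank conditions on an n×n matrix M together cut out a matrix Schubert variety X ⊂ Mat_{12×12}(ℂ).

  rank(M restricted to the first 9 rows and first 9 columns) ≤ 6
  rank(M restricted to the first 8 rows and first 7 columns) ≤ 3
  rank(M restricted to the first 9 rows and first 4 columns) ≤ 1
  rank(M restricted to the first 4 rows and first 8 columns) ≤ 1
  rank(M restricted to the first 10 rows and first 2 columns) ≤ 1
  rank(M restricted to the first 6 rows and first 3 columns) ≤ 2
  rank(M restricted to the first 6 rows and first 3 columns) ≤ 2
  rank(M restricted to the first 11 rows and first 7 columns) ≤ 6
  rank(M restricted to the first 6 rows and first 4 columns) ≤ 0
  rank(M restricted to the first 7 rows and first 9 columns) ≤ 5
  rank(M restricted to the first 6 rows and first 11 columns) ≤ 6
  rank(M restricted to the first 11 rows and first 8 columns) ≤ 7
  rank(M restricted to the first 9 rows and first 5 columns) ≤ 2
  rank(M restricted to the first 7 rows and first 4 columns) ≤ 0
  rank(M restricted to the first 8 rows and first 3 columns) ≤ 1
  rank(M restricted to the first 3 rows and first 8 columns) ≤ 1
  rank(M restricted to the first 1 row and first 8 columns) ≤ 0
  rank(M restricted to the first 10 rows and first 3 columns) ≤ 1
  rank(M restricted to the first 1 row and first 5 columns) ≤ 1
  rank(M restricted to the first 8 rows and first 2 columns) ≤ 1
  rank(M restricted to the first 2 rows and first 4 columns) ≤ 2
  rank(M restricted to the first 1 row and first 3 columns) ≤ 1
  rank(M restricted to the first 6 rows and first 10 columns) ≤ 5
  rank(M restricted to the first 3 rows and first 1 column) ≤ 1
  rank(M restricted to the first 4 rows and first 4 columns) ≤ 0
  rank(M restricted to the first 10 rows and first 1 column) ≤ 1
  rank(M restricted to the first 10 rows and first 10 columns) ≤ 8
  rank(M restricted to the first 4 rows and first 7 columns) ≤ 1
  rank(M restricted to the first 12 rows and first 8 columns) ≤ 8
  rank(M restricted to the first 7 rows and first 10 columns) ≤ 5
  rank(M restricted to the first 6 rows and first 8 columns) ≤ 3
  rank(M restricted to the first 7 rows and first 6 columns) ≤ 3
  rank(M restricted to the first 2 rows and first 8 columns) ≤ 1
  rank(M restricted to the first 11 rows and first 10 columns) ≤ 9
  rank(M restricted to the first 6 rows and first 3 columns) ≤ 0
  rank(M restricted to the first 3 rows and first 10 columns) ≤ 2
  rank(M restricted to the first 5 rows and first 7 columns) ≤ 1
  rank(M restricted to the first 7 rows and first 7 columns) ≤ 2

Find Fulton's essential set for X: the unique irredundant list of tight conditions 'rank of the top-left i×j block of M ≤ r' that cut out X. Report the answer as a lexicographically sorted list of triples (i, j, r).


Rank table r_w(12×12) implied by the 38 constraints:

  R[1]: 0 | 0 | 0 | 0 | 0 | 0 | 0 | 0 | 1 | 1 | 1 | 1
  R[2]: 0 | 0 | 0 | 0 | 1 | 1 | 1 | 1 | 2 | 2 | 2 | 2
  R[3]: 0 | 0 | 0 | 0 | 1 | 1 | 1 | 1 | 2 | 2 | 3 | 3
  R[4]: 0 | 0 | 0 | 0 | 1 | 1 | 1 | 1 | 2 | 3 | 4 | 4
  R[5]: 0 | 0 | 0 | 0 | 1 | 1 | 1 | 2 | 3 | 4 | 5 | 5
  R[6]: 0 | 0 | 0 | 0 | 1 | 2 | 2 | 3 | 4 | 5 | 6 | 6
  R[7]: 0 | 0 | 0 | 0 | 1 | 2 | 2 | 3 | 4 | 5 | 6 | 7
  R[8]: 1 | 1 | 1 | 1 | 2 | 3 | 3 | 4 | 5 | 6 | 7 | 8
  R[9]: 1 | 1 | 1 | 1 | 2 | 3 | 4 | 5 | 6 | 7 | 8 | 9
  R[10]: 1 | 1 | 1 | 2 | 3 | 4 | 5 | 6 | 7 | 8 | 9 | 10
  R[11]: 1 | 2 | 2 | 3 | 4 | 5 | 6 | 7 | 8 | 9 | 10 | 11
  R[12]: 1 | 2 | 3 | 4 | 5 | 6 | 7 | 8 | 9 | 10 | 11 | 12

so w = (9, 5, 11, 10, 8, 6, 12, 1, 7, 4, 2, 3).

D(w) has 47 cells with 8 SE-corners; essential set:

[(1, 8, 0), (3, 10, 2), (4, 8, 1), (5, 7, 1), (7, 4, 0), (7, 7, 2), (9, 4, 1), (10, 3, 1)]


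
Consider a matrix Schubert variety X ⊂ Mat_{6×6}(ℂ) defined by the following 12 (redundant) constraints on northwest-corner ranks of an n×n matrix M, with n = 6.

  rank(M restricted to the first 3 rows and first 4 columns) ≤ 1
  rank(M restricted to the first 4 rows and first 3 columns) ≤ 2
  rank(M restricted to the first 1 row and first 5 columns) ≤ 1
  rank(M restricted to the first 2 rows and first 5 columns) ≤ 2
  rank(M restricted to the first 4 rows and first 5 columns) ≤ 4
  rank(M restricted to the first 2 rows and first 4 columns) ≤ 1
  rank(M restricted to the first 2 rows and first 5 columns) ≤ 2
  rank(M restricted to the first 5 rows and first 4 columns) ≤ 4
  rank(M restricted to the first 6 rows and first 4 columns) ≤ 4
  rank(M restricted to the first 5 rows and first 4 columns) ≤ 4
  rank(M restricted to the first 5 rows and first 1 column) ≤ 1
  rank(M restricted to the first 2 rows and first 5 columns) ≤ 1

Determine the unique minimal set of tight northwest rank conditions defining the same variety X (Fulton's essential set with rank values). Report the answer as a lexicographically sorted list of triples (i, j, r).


Computing R[i][j] = min implied NW-rank bound (n=6, 12 conditions):

  i=1: 1  1  1  1  1  1
  i=2: 1  1  1  1  1  2
  i=3: 1  1  1  1  2  3
  i=4: 1  2  2  2  3  4
  i=5: 1  2  3  3  4  5
  i=6: 1  2  3  4  5  6

so w = (1, 6, 5, 2, 3, 4).

Fulton essential set (2 of the 7 Rothe cells):

[(2, 5, 1), (3, 4, 1)]


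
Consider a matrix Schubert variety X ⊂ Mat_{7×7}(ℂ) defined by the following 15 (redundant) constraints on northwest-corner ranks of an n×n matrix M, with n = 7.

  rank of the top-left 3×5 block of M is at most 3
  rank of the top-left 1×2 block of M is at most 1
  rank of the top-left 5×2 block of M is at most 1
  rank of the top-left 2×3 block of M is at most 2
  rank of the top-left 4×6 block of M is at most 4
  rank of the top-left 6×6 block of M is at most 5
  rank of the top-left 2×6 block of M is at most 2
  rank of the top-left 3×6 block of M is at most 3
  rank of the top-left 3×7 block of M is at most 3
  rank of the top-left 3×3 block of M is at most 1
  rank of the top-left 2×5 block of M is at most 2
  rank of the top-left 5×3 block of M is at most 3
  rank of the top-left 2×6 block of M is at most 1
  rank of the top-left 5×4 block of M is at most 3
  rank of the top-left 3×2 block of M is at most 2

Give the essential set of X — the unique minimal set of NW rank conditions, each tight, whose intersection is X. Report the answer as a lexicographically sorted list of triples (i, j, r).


Reconstructing r_w from the 15 given conditions:

  R[1]: 1, 1, 1, 1, 1, 1, 1
  R[2]: 1, 1, 1, 1, 1, 1, 2
  R[3]: 1, 1, 1, 2, 2, 2, 3
  R[4]: 1, 1, 2, 3, 3, 3, 4
  R[5]: 1, 1, 2, 3, 4, 4, 5
  R[6]: 1, 2, 3, 4, 5, 5, 6
  R[7]: 1, 2, 3, 4, 5, 6, 7

so w = (1, 7, 4, 3, 5, 2, 6).

Rothe diagram D(w) (9 cells), 3 SE-corners (essential conditions):

[(2, 6, 1), (3, 3, 1), (5, 2, 1)]


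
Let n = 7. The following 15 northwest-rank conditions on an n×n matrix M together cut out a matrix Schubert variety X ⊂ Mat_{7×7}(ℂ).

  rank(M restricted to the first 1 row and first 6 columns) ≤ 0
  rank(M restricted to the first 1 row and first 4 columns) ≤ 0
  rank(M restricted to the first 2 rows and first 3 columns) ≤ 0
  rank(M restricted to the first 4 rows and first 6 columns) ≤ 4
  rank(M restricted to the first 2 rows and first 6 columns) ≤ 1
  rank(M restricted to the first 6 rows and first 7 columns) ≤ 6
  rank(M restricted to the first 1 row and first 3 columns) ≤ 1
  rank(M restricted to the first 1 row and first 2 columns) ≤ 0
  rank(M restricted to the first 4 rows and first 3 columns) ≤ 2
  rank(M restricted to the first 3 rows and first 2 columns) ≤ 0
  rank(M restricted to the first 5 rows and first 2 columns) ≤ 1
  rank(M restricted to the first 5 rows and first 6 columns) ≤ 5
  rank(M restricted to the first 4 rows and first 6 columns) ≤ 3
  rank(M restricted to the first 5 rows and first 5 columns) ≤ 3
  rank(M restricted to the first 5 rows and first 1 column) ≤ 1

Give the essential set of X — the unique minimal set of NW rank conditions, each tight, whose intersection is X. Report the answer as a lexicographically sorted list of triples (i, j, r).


Reconstructing r_w from the 15 given conditions:

  0  0  0  0  0  0  1
  0  0  0  1  1  1  2
  0  0  1  2  2  2  3
  1  1  2  3  3  3  4
  1  1  2  3  3  4  5
  1  2  3  4  4  5  6
  1  2  3  4  5  6  7

the unique w with this rank table is (7, 4, 3, 1, 6, 2, 5).

Fulton essential set (5 of the 13 Rothe cells):

[(1, 6, 0), (2, 3, 0), (3, 2, 0), (5, 2, 1), (5, 5, 3)]


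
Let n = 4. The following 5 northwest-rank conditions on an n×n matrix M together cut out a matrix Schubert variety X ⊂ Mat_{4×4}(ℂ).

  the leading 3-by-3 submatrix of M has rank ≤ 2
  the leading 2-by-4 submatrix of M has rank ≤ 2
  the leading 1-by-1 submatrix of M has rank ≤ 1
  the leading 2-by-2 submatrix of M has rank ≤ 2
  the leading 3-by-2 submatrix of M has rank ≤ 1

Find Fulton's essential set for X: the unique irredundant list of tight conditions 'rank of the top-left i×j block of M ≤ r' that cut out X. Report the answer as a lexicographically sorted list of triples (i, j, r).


Recovering R(i,j) via the rank-extension bound from the 5 conditions:

  1 1 1 1
  1 1 2 2
  1 1 2 3
  1 2 3 4

giving w = (1, 3, 4, 2) via Δ²R.

1 SE-corner of the 2-cell Rothe diagram gives Ess(w):

[(3, 2, 1)]


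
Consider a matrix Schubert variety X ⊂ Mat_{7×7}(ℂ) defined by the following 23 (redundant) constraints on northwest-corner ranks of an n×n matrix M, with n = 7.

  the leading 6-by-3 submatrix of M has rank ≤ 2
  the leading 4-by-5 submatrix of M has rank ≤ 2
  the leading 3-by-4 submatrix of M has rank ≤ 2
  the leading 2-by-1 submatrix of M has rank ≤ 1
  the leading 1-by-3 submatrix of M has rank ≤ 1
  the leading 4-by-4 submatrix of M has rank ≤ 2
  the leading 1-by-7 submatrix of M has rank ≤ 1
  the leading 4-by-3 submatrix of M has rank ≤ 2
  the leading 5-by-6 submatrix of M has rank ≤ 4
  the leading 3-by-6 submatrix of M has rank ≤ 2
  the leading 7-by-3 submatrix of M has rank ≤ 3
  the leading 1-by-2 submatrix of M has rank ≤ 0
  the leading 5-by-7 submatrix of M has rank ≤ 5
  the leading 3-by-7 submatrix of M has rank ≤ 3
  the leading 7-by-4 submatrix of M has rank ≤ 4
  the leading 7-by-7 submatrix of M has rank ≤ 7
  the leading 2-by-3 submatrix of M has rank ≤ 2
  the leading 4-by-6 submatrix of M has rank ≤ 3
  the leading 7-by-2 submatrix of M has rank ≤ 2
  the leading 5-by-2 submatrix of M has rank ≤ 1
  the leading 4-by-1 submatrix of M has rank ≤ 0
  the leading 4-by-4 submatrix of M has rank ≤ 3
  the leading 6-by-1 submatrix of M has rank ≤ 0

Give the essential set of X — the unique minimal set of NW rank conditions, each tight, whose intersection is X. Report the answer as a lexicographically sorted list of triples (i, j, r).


Recovering R(i,j) via the rank-extension bound from the 23 conditions:

  0 0 1 1 1 1 1
  0 1 2 2 2 2 2
  0 1 2 2 2 2 3
  0 1 2 2 2 3 4
  0 1 2 3 3 4 5
  0 1 2 3 4 5 6
  1 2 3 4 5 6 7

the unique w with this rank table is (3, 2, 7, 6, 4, 5, 1).

ℓ(w)=12; the 4 essential cells (i,j,r):

[(1, 2, 0), (3, 6, 2), (4, 5, 2), (6, 1, 0)]


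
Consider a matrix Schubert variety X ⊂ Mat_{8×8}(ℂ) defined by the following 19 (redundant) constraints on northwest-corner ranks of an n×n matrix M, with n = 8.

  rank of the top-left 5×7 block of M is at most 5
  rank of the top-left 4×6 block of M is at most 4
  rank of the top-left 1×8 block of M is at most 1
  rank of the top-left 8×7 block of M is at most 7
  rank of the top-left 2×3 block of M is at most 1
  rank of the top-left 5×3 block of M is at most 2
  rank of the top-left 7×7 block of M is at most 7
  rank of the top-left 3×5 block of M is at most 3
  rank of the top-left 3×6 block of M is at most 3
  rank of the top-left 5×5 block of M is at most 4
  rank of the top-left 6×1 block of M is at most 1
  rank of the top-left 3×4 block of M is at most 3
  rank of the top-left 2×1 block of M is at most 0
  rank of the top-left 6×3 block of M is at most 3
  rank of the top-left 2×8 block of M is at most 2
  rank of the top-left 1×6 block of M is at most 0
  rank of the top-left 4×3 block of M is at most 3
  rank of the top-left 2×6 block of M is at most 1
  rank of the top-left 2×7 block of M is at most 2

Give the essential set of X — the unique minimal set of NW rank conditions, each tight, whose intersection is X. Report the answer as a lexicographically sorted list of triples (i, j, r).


Recovering R(i,j) via the rank-extension bound from the 19 conditions:

  0 0 0 0 0 0 1 1
  0 1 1 1 1 1 2 2
  1 2 2 2 2 2 3 3
  1 2 2 3 3 3 4 4
  1 2 2 3 4 4 5 5
  1 2 3 4 5 5 6 6
  1 2 3 4 5 6 7 7
  1 2 3 4 5 6 7 8

so w = (7, 2, 1, 4, 5, 3, 6, 8).

3 SE-corners of the 9-cell Rothe diagram give Ess(w):

[(1, 6, 0), (2, 1, 0), (5, 3, 2)]


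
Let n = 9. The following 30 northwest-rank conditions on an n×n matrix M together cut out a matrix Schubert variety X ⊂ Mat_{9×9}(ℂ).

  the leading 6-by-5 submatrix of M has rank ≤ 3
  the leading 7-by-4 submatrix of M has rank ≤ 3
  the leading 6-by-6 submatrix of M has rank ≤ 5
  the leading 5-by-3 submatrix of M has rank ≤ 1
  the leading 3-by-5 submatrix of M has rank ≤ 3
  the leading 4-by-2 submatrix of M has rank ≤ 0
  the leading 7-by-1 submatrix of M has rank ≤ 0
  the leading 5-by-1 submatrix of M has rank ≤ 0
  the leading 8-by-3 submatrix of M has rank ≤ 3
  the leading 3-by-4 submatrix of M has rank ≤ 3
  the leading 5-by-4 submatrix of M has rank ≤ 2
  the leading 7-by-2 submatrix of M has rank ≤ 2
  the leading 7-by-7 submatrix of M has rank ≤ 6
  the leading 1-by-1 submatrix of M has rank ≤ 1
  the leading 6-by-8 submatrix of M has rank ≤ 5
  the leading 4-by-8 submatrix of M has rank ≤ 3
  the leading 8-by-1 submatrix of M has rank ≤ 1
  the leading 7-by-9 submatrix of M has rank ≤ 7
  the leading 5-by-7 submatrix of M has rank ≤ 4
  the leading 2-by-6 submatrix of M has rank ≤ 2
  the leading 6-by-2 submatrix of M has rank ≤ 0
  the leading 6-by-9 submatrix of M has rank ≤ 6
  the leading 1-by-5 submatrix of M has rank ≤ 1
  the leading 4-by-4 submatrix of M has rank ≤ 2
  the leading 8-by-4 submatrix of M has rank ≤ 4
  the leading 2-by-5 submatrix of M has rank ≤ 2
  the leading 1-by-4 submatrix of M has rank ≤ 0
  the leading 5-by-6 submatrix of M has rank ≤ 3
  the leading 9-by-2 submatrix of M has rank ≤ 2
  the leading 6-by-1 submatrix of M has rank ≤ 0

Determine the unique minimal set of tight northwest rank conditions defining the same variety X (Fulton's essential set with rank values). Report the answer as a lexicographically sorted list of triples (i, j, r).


Reconstructing r_w from the 30 given conditions:

  i=1: 0, 0, 0, 0, 1, 1, 1, 1, 1
  i=2: 0, 0, 1, 1, 2, 2, 2, 2, 2
  i=3: 0, 0, 1, 2, 3, 3, 3, 3, 3
  i=4: 0, 0, 1, 2, 3, 3, 3, 3, 4
  i=5: 0, 0, 1, 2, 3, 3, 4, 4, 5
  i=6: 0, 0, 1, 2, 3, 4, 5, 5, 6
  i=7: 0, 1, 2, 3, 4, 5, 6, 6, 7
  i=8: 1, 2, 3, 4, 5, 6, 7, 7, 8
  i=9: 1, 2, 3, 4, 5, 6, 7, 8, 9

giving w = (5, 3, 4, 9, 7, 6, 2, 1, 8) via Δ²R.

|D(w)|=19, |Ess(w)|=5:

[(1, 4, 0), (4, 8, 3), (5, 6, 3), (6, 2, 0), (7, 1, 0)]


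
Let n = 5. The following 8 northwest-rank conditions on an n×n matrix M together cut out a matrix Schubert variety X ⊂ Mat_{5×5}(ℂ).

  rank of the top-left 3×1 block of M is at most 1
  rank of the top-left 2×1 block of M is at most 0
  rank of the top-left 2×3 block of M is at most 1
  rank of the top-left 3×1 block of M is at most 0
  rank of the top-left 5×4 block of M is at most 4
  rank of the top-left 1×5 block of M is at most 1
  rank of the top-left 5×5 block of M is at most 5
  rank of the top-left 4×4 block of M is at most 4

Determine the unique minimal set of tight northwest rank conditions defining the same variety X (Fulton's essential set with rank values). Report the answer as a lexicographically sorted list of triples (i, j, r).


The tightest implied rank at each (i,j), from the 8 conditions:

  0 1 1 1 1
  0 1 1 2 2
  0 1 2 3 3
  1 2 3 4 4
  1 2 3 4 5

reading off 1-entries of Δ²R: w = (2, 4, 3, 1, 5).

Rothe diagram D(w) (4 cells), 2 SE-corners (essential conditions):

[(2, 3, 1), (3, 1, 0)]


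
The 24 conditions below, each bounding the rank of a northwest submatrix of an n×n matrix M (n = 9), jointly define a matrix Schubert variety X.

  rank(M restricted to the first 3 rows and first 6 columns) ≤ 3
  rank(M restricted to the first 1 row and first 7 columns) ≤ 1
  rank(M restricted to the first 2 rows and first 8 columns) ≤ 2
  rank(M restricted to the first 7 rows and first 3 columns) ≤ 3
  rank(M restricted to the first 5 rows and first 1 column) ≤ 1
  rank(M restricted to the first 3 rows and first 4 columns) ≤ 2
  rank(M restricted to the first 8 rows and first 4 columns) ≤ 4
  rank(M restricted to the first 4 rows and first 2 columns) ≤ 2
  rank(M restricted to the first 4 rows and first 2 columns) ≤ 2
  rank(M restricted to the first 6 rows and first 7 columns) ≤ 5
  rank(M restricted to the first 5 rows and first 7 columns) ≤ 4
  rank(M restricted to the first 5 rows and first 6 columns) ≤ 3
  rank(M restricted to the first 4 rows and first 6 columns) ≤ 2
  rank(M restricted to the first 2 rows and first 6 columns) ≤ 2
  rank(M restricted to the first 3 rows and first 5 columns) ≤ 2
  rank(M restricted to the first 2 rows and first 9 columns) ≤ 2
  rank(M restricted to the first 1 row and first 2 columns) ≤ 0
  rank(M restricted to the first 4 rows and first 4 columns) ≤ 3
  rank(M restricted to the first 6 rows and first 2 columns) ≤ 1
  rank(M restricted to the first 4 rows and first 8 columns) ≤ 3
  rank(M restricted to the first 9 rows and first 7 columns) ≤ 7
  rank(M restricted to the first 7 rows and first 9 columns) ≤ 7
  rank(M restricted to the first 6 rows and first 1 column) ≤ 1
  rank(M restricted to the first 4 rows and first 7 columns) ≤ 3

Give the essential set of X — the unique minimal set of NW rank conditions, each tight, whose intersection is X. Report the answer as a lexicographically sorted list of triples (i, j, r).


Propagating the 24 rank bounds to every northwest block:

  i=1: 0 | 0 | 1 | 1 | 1 | 1 | 1 | 1 | 1
  i=2: 1 | 1 | 2 | 2 | 2 | 2 | 2 | 2 | 2
  i=3: 1 | 1 | 2 | 2 | 2 | 2 | 3 | 3 | 3
  i=4: 1 | 1 | 2 | 2 | 2 | 2 | 3 | 3 | 4
  i=5: 1 | 1 | 2 | 3 | 3 | 3 | 4 | 4 | 5
  i=6: 1 | 1 | 2 | 3 | 4 | 4 | 5 | 5 | 6
  i=7: 1 | 2 | 3 | 4 | 5 | 5 | 6 | 6 | 7
  i=8: 1 | 2 | 3 | 4 | 5 | 6 | 7 | 7 | 8
  i=9: 1 | 2 | 3 | 4 | 5 | 6 | 7 | 8 | 9

the unique w with this rank table is (3, 1, 7, 9, 4, 5, 2, 6, 8).

4 SE-corners of the 13-cell Rothe diagram give Ess(w):

[(1, 2, 0), (4, 6, 2), (4, 8, 3), (6, 2, 1)]


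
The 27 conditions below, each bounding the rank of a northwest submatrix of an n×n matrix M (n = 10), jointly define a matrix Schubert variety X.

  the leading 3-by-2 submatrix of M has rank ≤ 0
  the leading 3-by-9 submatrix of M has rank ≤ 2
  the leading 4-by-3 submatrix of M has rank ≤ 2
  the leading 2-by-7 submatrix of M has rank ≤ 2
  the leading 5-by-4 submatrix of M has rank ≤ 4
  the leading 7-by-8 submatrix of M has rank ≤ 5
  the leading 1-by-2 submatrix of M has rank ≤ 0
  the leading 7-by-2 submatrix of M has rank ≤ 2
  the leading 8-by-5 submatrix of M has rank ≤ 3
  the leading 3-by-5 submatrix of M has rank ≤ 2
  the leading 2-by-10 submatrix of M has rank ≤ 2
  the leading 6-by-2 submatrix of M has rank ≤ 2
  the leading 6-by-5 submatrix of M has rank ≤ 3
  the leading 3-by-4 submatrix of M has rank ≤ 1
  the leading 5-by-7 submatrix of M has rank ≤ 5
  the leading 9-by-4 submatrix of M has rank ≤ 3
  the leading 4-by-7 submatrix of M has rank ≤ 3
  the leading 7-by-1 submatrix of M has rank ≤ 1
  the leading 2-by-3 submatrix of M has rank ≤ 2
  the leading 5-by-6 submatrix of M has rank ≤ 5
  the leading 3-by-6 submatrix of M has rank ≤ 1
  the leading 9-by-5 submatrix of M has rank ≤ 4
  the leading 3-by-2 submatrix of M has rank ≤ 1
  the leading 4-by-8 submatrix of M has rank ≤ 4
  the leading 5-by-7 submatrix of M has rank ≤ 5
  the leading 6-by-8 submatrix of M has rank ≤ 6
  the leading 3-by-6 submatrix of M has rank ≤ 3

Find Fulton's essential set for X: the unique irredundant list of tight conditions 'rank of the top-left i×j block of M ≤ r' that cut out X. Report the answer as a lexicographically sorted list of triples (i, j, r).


Reconstructing r_w from the 27 given conditions:

  i=1: 0  0  1  1  1  1  1  1  1  1
  i=2: 0  0  1  1  1  1  2  2  2  2
  i=3: 0  0  1  1  1  1  2  2  2  3
  i=4: 1  1  2  2  2  2  3  3  3  4
  i=5: 1  2  3  3  3  3  4  4  4  5
  i=6: 1  2  3  3  3  4  5  5  5  6
  i=7: 1  2  3  3  3  4  5  5  6  7
  i=8: 1  2  3  3  3  4  5  6  7  8
  i=9: 1  2  3  3  4  5  6  7  8  9
  i=10: 1  2  3  4  5  6  7  8  9  10

the unique w with this rank table is (3, 7, 10, 1, 2, 6, 9, 8, 5, 4).

6 SE-corners of the 22-cell Rothe diagram give Ess(w):

[(3, 2, 0), (3, 6, 1), (3, 9, 2), (7, 8, 5), (8, 5, 3), (9, 4, 3)]


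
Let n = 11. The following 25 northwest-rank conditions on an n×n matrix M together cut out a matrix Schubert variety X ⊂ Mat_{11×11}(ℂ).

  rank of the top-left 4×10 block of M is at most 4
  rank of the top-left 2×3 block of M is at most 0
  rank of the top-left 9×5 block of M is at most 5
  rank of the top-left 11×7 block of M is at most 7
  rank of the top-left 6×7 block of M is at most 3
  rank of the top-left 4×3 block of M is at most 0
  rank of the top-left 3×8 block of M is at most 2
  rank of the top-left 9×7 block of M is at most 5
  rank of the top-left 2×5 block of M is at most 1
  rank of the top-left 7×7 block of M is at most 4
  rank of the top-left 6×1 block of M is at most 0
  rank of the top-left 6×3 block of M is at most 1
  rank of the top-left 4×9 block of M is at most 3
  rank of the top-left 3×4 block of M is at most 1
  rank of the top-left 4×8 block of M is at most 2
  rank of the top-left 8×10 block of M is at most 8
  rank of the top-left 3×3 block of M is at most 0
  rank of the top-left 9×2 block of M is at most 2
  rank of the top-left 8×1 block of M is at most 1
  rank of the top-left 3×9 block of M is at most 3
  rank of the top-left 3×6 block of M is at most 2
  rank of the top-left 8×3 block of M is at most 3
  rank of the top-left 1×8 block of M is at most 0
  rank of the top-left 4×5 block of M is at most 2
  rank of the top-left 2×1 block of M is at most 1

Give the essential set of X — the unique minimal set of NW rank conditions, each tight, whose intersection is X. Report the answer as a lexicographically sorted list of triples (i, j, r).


Reconstructing r_w from the 25 given conditions:

  R[1]: 0  0  0  0  0  0  0  0  1  1  1
  R[2]: 0  0  0  1  1  1  1  1  2  2  2
  R[3]: 0  0  0  1  2  2  2  2  3  3  3
  R[4]: 0  0  0  1  2  2  2  2  3  4  4
  R[5]: 0  1  1  2  3  3  3  3  4  5  5
  R[6]: 0  1  1  2  3  3  3  4  5  6  6
  R[7]: 1  2  2  3  4  4  4  5  6  7  7
  R[8]: 1  2  3  4  5  5  5  6  7  8  8
  R[9]: 1  2  3  4  5  5  5  6  7  8  9
  R[10]: 1  2  3  4  5  6  6  7  8  9  10
  R[11]: 1  2  3  4  5  6  7  8  9  10  11

giving w = (9, 4, 5, 10, 2, 8, 1, 3, 11, 6, 7) via Δ²R.

7 SE-corners of the 27-cell Rothe diagram give Ess(w):

[(1, 8, 0), (4, 3, 0), (4, 8, 2), (6, 1, 0), (6, 3, 1), (6, 7, 3), (9, 7, 5)]


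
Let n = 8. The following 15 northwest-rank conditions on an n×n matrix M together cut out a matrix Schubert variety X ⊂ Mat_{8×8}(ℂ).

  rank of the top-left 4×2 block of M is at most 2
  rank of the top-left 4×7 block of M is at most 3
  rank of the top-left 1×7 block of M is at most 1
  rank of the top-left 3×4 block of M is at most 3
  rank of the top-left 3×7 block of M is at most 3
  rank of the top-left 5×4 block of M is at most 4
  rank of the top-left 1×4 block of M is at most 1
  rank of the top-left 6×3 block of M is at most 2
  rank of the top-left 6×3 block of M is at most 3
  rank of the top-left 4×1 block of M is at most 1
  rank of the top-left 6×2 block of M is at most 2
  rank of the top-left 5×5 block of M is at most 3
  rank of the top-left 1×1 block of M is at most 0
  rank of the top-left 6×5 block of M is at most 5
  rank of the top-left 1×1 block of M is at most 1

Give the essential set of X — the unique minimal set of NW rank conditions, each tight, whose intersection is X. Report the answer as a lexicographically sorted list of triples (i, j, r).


Reconstructing r_w from the 15 given conditions:

  row 1: 0, 1, 1, 1, 1, 1, 1, 1
  row 2: 1, 2, 2, 2, 2, 2, 2, 2
  row 3: 1, 2, 2, 3, 3, 3, 3, 3
  row 4: 1, 2, 2, 3, 3, 3, 3, 4
  row 5: 1, 2, 2, 3, 3, 4, 4, 5
  row 6: 1, 2, 2, 3, 4, 5, 5, 6
  row 7: 1, 2, 3, 4, 5, 6, 6, 7
  row 8: 1, 2, 3, 4, 5, 6, 7, 8

so w = (2, 1, 4, 8, 6, 5, 3, 7).

D(w) has 9 cells with 4 SE-corners; essential set:

[(1, 1, 0), (4, 7, 3), (5, 5, 3), (6, 3, 2)]


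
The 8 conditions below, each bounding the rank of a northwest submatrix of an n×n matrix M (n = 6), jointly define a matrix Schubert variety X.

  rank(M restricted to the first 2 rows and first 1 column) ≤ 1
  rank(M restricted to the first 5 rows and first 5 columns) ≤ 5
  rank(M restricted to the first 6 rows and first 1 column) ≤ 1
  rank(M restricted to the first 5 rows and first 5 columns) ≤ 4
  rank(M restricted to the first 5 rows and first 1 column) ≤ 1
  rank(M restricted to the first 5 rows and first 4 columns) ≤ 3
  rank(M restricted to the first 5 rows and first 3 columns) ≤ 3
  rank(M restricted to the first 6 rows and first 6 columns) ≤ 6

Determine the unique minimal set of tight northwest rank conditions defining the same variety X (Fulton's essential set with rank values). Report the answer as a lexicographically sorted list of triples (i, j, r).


Propagating the 8 rank bounds to every northwest block:

  R[1]: 1  1  1  1  1  1
  R[2]: 1  2  2  2  2  2
  R[3]: 1  2  3  3  3  3
  R[4]: 1  2  3  3  4  4
  R[5]: 1  2  3  3  4  5
  R[6]: 1  2  3  4  5  6

so w = (1, 2, 3, 5, 6, 4).

1 SE-corner of the 2-cell Rothe diagram gives Ess(w):

[(5, 4, 3)]


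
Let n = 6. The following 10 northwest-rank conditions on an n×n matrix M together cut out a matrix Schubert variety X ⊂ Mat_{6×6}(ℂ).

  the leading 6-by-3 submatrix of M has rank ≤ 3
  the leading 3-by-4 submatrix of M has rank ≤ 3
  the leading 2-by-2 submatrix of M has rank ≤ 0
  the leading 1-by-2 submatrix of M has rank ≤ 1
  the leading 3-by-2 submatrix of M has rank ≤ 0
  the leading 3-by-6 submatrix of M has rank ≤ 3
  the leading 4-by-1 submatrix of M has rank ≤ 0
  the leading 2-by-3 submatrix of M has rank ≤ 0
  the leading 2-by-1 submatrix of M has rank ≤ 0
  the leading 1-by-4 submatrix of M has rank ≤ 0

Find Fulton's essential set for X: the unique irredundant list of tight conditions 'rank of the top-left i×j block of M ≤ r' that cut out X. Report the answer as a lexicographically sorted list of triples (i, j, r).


Reconstructing r_w from the 10 given conditions:

  row 1: 0 | 0 | 0 | 0 | 1 | 1
  row 2: 0 | 0 | 0 | 1 | 2 | 2
  row 3: 0 | 0 | 1 | 2 | 3 | 3
  row 4: 0 | 1 | 2 | 3 | 4 | 4
  row 5: 1 | 2 | 3 | 4 | 5 | 5
  row 6: 1 | 2 | 3 | 4 | 5 | 6

giving w = (5, 4, 3, 2, 1, 6) via Δ²R.

4 SE-corners of the 10-cell Rothe diagram give Ess(w):

[(1, 4, 0), (2, 3, 0), (3, 2, 0), (4, 1, 0)]


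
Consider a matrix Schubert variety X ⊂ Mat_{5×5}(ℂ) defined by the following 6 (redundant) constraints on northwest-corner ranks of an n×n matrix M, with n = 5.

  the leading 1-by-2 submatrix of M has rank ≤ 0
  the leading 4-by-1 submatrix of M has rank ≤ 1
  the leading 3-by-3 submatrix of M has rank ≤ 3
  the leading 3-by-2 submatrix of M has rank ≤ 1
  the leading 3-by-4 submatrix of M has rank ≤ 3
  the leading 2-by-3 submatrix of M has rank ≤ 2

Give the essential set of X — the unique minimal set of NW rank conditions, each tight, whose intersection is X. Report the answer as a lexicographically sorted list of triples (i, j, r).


Reconstructing r_w from the 6 given conditions:

  row 1: 0, 0, 1, 1, 1
  row 2: 1, 1, 2, 2, 2
  row 3: 1, 1, 2, 3, 3
  row 4: 1, 2, 3, 4, 4
  row 5: 1, 2, 3, 4, 5

second differences of R give the permutation w = (3, 1, 4, 2, 5).

D(w) has 3 cells with 2 SE-corners; essential set:

[(1, 2, 0), (3, 2, 1)]


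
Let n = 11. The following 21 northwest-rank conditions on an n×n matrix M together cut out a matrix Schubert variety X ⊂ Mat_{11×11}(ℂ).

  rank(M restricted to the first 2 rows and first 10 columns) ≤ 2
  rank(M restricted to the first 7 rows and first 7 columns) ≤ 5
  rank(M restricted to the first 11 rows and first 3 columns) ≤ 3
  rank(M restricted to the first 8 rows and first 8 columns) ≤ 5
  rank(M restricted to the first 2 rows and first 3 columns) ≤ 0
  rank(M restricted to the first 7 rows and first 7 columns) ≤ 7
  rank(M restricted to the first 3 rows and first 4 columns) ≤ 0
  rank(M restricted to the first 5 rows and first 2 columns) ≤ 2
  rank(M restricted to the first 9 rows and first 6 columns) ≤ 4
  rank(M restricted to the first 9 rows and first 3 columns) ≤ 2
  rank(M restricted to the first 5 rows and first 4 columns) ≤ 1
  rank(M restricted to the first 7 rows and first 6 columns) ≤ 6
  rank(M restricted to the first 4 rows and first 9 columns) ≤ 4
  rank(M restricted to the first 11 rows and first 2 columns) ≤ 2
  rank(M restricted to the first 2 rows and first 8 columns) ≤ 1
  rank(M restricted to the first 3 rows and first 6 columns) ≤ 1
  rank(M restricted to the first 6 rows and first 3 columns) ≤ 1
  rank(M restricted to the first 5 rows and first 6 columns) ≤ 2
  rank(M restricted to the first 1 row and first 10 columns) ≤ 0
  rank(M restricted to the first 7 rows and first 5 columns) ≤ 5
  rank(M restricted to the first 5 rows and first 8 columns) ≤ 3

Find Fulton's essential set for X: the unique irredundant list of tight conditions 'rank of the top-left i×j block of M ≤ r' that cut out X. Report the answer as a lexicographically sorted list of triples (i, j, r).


Recovering R(i,j) via the rank-extension bound from the 21 conditions:

  R[1]: 0  0  0  0  0  0  0  0  0  0  1
  R[2]: 0  0  0  0  1  1  1  1  1  1  2
  R[3]: 0  0  0  0  1  1  2  2  2  2  3
  R[4]: 1  1  1  1  2  2  3  3  3  3  4
  R[5]: 1  1  1  1  2  2  3  3  4  4  5
  R[6]: 1  1  1  2  3  3  4  4  5  5  6
  R[7]: 1  2  2  3  4  4  5  5  6  6  7
  R[8]: 1  2  2  3  4  4  5  5  6  7  8
  R[9]: 1  2  2  3  4  4  5  6  7  8  9
  R[10]: 1  2  3  4  5  5  6  7  8  9  10
  R[11]: 1  2  3  4  5  6  7  8  9  10  11

giving w = (11, 5, 7, 1, 9, 4, 2, 10, 8, 3, 6) via Δ²R.

10 SE-corners of the 31-cell Rothe diagram give Ess(w):

[(1, 10, 0), (3, 4, 0), (3, 6, 1), (5, 4, 1), (5, 6, 2), (5, 8, 3), (6, 3, 1), (8, 8, 5), (9, 3, 2), (9, 6, 4)]


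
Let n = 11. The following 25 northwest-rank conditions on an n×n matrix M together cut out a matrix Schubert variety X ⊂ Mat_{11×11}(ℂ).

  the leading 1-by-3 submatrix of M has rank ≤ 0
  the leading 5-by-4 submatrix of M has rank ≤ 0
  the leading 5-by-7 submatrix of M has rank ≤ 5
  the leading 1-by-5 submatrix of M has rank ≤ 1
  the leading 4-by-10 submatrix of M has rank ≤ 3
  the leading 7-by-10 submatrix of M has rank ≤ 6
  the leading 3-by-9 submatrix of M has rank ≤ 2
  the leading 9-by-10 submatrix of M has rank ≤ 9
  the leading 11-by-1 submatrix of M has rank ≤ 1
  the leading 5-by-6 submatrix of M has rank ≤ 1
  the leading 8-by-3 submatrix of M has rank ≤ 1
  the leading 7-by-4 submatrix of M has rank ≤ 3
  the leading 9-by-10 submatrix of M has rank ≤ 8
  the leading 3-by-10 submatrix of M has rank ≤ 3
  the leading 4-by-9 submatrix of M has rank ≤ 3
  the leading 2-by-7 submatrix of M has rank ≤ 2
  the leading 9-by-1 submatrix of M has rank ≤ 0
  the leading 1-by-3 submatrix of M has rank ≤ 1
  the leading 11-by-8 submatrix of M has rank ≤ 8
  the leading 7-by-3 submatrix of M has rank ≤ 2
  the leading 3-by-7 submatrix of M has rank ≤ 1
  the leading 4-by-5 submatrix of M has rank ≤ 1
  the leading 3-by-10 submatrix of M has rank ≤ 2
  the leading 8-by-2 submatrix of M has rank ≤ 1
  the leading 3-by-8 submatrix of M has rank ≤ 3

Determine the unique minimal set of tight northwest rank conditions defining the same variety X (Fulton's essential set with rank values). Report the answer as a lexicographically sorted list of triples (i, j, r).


Rank table r_w(11×11) implied by the 25 constraints:

  0 0 0 0 1 1 1 1 1 1 1
  0 0 0 0 1 1 1 2 2 2 2
  0 0 0 0 1 1 1 2 2 2 3
  0 0 0 0 1 1 2 3 3 3 4
  0 0 0 0 1 1 2 3 4 4 5
  0 1 1 1 2 2 3 4 5 5 6
  0 1 1 2 3 3 4 5 6 6 7
  0 1 1 2 3 4 5 6 7 7 8
  0 1 2 3 4 5 6 7 8 8 9
  1 2 3 4 5 6 7 8 9 9 10
  1 2 3 4 5 6 7 8 9 10 11

hence w(1..11) = (5, 8, 11, 7, 9, 2, 4, 6, 3, 1, 10).

ℓ(w)=34; the 6 essential cells (i,j,r):

[(3, 7, 1), (3, 10, 2), (5, 4, 0), (5, 6, 1), (8, 3, 1), (9, 1, 0)]


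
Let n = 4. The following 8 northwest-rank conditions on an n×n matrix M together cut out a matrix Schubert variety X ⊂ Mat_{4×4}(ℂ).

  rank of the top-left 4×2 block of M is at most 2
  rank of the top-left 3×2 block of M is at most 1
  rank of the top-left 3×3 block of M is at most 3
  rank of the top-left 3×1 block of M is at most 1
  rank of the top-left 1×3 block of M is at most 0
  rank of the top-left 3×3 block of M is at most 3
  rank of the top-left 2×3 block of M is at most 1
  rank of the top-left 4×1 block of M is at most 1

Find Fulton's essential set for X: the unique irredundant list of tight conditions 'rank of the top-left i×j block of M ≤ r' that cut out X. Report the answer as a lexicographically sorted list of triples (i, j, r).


Rank table r_w(4×4) implied by the 8 constraints:

  i=1: 0 | 0 | 0 | 1
  i=2: 1 | 1 | 1 | 2
  i=3: 1 | 1 | 2 | 3
  i=4: 1 | 2 | 3 | 4

giving w = (4, 1, 3, 2) via Δ²R.

2 SE-corners of the 4-cell Rothe diagram give Ess(w):

[(1, 3, 0), (3, 2, 1)]


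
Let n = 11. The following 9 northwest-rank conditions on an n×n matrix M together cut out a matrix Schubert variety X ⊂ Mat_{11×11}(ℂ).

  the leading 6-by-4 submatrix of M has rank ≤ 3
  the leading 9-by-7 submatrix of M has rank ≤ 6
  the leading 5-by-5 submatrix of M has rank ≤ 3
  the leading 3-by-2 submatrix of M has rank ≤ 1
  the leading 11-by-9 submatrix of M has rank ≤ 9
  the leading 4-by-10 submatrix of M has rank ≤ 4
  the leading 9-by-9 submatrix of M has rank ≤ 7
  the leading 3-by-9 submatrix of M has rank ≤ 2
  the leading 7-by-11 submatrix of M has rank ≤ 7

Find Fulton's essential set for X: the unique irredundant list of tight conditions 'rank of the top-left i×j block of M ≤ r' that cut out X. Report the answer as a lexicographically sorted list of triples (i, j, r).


Propagating the 9 rank bounds to every northwest block:

  row 1: 1  1  1  1  1  1  1  1  1  1  1
  row 2: 1  1  2  2  2  2  2  2  2  2  2
  row 3: 1  1  2  2  2  2  2  2  2  3  3
  row 4: 1  2  3  3  3  3  3  3  3  4  4
  row 5: 1  2  3  3  3  4  4  4  4  5  5
  row 6: 1  2  3  3  4  5  5  5  5  6  6
  row 7: 1  2  3  4  5  6  6  6  6  7  7
  row 8: 1  2  3  4  5  6  6  7  7  8  8
  row 9: 1  2  3  4  5  6  6  7  7  8  9
  row 10: 1  2  3  4  5  6  7  8  8  9  10
  row 11: 1  2  3  4  5  6  7  8  9  10  11

reading off 1-entries of Δ²R: w = (1, 3, 10, 2, 6, 5, 4, 8, 11, 7, 9).

ℓ(w)=14; the 6 essential cells (i,j,r):

[(3, 2, 1), (3, 9, 2), (5, 5, 3), (6, 4, 3), (9, 7, 6), (9, 9, 7)]
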